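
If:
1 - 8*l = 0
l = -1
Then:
No Solution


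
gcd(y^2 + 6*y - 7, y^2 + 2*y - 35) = y + 7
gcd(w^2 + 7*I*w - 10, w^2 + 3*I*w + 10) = w + 5*I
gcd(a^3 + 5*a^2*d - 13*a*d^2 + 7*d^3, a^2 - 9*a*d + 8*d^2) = a - d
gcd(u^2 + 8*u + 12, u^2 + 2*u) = u + 2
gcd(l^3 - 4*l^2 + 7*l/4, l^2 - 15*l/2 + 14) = l - 7/2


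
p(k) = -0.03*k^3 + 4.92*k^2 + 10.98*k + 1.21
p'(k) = -0.09*k^2 + 9.84*k + 10.98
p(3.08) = 80.82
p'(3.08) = 40.43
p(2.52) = 59.64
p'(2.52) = 35.21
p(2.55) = 60.70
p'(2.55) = 35.49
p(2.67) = 65.03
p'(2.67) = 36.61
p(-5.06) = 75.51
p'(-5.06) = -41.11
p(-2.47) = 4.56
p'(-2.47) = -13.87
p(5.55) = 208.57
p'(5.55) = 62.82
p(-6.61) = 152.26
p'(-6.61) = -57.99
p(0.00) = 1.21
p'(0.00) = 10.98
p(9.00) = 476.68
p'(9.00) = 92.25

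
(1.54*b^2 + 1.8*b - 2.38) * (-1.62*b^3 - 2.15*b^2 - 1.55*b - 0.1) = -2.4948*b^5 - 6.227*b^4 - 2.4014*b^3 + 2.173*b^2 + 3.509*b + 0.238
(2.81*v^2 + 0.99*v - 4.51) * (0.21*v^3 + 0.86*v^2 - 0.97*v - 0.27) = 0.5901*v^5 + 2.6245*v^4 - 2.8214*v^3 - 5.5976*v^2 + 4.1074*v + 1.2177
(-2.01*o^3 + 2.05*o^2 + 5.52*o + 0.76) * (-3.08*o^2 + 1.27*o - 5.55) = 6.1908*o^5 - 8.8667*o^4 - 3.2426*o^3 - 6.7079*o^2 - 29.6708*o - 4.218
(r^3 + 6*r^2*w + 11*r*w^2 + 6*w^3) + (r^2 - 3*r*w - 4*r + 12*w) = r^3 + 6*r^2*w + r^2 + 11*r*w^2 - 3*r*w - 4*r + 6*w^3 + 12*w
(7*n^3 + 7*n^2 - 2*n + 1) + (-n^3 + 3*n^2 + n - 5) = 6*n^3 + 10*n^2 - n - 4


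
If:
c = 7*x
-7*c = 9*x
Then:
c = 0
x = 0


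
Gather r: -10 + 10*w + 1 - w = 9*w - 9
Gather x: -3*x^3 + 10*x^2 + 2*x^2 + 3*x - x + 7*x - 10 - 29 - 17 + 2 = -3*x^3 + 12*x^2 + 9*x - 54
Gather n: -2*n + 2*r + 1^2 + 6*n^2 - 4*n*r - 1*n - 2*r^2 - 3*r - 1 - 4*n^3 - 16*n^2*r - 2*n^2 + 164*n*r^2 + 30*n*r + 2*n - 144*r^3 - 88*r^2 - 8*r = -4*n^3 + n^2*(4 - 16*r) + n*(164*r^2 + 26*r - 1) - 144*r^3 - 90*r^2 - 9*r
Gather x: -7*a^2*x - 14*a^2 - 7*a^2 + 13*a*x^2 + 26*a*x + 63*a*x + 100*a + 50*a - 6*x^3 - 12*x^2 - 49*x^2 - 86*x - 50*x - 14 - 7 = -21*a^2 + 150*a - 6*x^3 + x^2*(13*a - 61) + x*(-7*a^2 + 89*a - 136) - 21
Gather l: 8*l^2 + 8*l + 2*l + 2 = 8*l^2 + 10*l + 2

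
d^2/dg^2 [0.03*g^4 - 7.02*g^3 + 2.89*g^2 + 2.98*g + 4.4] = 0.36*g^2 - 42.12*g + 5.78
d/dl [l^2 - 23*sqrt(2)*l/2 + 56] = 2*l - 23*sqrt(2)/2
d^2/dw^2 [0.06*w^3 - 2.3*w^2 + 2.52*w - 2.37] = 0.36*w - 4.6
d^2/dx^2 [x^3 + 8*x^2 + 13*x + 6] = 6*x + 16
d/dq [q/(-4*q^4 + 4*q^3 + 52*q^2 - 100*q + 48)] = (3*q^3 + q^2 - 12*q - 12)/(4*(q^7 - q^6 - 26*q^5 + 50*q^4 + 145*q^3 - 481*q^2 + 456*q - 144))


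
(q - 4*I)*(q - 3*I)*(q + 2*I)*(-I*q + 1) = -I*q^4 - 4*q^3 - 7*I*q^2 - 22*q - 24*I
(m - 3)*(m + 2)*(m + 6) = m^3 + 5*m^2 - 12*m - 36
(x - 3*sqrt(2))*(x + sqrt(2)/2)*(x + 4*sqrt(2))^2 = x^4 + 11*sqrt(2)*x^3/2 - 11*x^2 - 104*sqrt(2)*x - 96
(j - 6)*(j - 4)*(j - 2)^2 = j^4 - 14*j^3 + 68*j^2 - 136*j + 96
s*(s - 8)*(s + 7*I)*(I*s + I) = I*s^4 - 7*s^3 - 7*I*s^3 + 49*s^2 - 8*I*s^2 + 56*s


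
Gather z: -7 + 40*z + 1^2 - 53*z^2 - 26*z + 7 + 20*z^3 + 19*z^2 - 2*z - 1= 20*z^3 - 34*z^2 + 12*z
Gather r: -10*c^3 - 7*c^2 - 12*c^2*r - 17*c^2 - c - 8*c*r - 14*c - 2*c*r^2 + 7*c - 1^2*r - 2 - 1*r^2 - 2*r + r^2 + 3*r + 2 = -10*c^3 - 24*c^2 - 2*c*r^2 - 8*c + r*(-12*c^2 - 8*c)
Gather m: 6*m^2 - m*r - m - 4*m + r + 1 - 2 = 6*m^2 + m*(-r - 5) + r - 1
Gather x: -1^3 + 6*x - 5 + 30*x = 36*x - 6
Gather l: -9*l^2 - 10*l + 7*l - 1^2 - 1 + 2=-9*l^2 - 3*l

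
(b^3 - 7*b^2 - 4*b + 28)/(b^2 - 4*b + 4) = (b^2 - 5*b - 14)/(b - 2)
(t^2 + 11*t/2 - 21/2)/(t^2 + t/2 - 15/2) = (2*t^2 + 11*t - 21)/(2*t^2 + t - 15)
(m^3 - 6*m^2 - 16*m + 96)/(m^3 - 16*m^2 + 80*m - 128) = (m^2 - 2*m - 24)/(m^2 - 12*m + 32)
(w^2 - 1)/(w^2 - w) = (w + 1)/w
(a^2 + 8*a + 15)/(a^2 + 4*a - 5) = (a + 3)/(a - 1)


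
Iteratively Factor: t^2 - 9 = (t + 3)*(t - 3)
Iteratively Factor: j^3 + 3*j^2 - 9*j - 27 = (j + 3)*(j^2 - 9) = (j + 3)^2*(j - 3)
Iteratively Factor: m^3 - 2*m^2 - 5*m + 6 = (m - 3)*(m^2 + m - 2) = (m - 3)*(m + 2)*(m - 1)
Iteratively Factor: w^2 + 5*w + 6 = (w + 3)*(w + 2)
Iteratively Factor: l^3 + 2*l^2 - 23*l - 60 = (l + 4)*(l^2 - 2*l - 15) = (l - 5)*(l + 4)*(l + 3)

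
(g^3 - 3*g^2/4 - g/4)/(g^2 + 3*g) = (4*g^2 - 3*g - 1)/(4*(g + 3))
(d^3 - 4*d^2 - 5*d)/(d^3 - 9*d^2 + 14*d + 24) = d*(d - 5)/(d^2 - 10*d + 24)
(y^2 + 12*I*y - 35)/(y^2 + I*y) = (y^2 + 12*I*y - 35)/(y*(y + I))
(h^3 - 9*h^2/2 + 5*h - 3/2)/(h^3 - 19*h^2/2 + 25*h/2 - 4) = (h - 3)/(h - 8)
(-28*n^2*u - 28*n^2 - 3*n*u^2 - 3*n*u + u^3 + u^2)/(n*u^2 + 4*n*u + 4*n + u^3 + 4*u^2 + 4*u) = (-28*n^2*u - 28*n^2 - 3*n*u^2 - 3*n*u + u^3 + u^2)/(n*u^2 + 4*n*u + 4*n + u^3 + 4*u^2 + 4*u)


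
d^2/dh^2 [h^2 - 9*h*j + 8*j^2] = 2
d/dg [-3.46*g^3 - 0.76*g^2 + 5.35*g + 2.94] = -10.38*g^2 - 1.52*g + 5.35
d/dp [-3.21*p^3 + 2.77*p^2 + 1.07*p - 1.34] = -9.63*p^2 + 5.54*p + 1.07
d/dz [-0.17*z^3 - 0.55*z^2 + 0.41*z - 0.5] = -0.51*z^2 - 1.1*z + 0.41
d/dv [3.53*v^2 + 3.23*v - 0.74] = 7.06*v + 3.23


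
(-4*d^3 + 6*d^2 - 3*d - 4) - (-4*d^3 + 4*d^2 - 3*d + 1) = 2*d^2 - 5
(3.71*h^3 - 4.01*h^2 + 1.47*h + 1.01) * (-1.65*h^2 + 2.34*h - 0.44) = -6.1215*h^5 + 15.2979*h^4 - 13.4413*h^3 + 3.5377*h^2 + 1.7166*h - 0.4444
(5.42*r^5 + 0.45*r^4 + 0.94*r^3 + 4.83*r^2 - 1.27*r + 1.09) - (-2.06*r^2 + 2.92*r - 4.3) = 5.42*r^5 + 0.45*r^4 + 0.94*r^3 + 6.89*r^2 - 4.19*r + 5.39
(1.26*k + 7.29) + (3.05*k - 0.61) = 4.31*k + 6.68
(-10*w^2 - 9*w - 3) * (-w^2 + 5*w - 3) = 10*w^4 - 41*w^3 - 12*w^2 + 12*w + 9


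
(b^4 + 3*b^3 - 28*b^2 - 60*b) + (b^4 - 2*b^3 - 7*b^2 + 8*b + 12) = 2*b^4 + b^3 - 35*b^2 - 52*b + 12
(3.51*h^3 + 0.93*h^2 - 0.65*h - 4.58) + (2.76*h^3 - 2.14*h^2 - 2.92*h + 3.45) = 6.27*h^3 - 1.21*h^2 - 3.57*h - 1.13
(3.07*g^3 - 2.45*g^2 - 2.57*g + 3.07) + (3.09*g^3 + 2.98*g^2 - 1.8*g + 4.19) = 6.16*g^3 + 0.53*g^2 - 4.37*g + 7.26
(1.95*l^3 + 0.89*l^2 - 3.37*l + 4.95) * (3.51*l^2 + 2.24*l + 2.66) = 6.8445*l^5 + 7.4919*l^4 - 4.6481*l^3 + 12.1931*l^2 + 2.1238*l + 13.167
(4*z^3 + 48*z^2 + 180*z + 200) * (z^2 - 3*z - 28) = 4*z^5 + 36*z^4 - 76*z^3 - 1684*z^2 - 5640*z - 5600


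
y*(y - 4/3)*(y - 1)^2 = y^4 - 10*y^3/3 + 11*y^2/3 - 4*y/3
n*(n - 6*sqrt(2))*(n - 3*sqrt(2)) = n^3 - 9*sqrt(2)*n^2 + 36*n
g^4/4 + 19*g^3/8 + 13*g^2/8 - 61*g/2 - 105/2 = (g/4 + 1/2)*(g - 7/2)*(g + 5)*(g + 6)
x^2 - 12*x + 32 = (x - 8)*(x - 4)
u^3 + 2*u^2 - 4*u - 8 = (u - 2)*(u + 2)^2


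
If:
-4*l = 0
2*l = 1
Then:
No Solution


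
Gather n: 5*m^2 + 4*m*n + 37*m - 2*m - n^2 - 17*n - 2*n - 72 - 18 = 5*m^2 + 35*m - n^2 + n*(4*m - 19) - 90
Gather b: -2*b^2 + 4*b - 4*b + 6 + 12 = 18 - 2*b^2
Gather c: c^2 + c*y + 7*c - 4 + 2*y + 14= c^2 + c*(y + 7) + 2*y + 10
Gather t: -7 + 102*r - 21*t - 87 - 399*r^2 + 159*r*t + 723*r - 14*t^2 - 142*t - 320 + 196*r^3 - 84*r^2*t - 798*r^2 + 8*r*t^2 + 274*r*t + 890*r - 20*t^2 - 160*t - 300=196*r^3 - 1197*r^2 + 1715*r + t^2*(8*r - 34) + t*(-84*r^2 + 433*r - 323) - 714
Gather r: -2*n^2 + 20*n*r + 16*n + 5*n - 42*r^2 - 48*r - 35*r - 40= -2*n^2 + 21*n - 42*r^2 + r*(20*n - 83) - 40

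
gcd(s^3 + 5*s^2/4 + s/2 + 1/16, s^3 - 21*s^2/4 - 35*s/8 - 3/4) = s^2 + 3*s/4 + 1/8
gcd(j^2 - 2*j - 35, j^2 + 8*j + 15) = j + 5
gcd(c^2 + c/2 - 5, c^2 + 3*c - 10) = c - 2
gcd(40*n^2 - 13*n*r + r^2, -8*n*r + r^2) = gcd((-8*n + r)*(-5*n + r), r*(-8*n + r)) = -8*n + r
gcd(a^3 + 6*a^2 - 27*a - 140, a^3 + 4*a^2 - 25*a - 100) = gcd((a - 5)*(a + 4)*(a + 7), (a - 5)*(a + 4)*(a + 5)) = a^2 - a - 20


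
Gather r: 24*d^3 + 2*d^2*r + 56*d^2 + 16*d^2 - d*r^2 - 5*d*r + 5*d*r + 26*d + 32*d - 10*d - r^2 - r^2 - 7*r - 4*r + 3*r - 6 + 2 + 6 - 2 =24*d^3 + 72*d^2 + 48*d + r^2*(-d - 2) + r*(2*d^2 - 8)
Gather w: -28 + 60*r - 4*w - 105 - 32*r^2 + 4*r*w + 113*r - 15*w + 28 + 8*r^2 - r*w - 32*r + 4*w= -24*r^2 + 141*r + w*(3*r - 15) - 105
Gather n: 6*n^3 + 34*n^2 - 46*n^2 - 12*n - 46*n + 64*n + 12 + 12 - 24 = 6*n^3 - 12*n^2 + 6*n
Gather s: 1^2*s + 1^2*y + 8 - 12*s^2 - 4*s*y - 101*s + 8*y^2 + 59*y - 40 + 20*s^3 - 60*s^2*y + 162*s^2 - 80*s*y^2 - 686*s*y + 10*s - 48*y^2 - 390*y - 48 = 20*s^3 + s^2*(150 - 60*y) + s*(-80*y^2 - 690*y - 90) - 40*y^2 - 330*y - 80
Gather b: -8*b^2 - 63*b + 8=-8*b^2 - 63*b + 8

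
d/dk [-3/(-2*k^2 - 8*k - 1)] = 12*(-k - 2)/(2*k^2 + 8*k + 1)^2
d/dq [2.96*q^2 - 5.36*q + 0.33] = 5.92*q - 5.36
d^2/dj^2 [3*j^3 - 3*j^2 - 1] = 18*j - 6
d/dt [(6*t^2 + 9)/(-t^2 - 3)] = -18*t/(t^2 + 3)^2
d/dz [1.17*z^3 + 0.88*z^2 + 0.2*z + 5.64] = 3.51*z^2 + 1.76*z + 0.2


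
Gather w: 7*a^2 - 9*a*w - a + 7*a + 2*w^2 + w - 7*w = 7*a^2 + 6*a + 2*w^2 + w*(-9*a - 6)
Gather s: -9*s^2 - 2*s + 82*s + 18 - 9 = -9*s^2 + 80*s + 9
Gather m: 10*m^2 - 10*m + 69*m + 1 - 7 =10*m^2 + 59*m - 6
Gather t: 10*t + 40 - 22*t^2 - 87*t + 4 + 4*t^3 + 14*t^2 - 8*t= 4*t^3 - 8*t^2 - 85*t + 44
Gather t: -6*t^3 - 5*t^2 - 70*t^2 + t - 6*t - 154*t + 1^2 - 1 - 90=-6*t^3 - 75*t^2 - 159*t - 90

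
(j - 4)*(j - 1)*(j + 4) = j^3 - j^2 - 16*j + 16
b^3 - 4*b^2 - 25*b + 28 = (b - 7)*(b - 1)*(b + 4)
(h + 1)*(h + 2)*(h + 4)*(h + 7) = h^4 + 14*h^3 + 63*h^2 + 106*h + 56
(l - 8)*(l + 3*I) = l^2 - 8*l + 3*I*l - 24*I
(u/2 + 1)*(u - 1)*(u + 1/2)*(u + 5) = u^4/2 + 13*u^3/4 + 3*u^2 - 17*u/4 - 5/2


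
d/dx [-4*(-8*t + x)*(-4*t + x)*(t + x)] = -80*t^2 + 88*t*x - 12*x^2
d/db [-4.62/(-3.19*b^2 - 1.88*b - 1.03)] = (-29.4756*b - 8.6856)/(3.19*b^2 + 1.88*b + 1.03)^2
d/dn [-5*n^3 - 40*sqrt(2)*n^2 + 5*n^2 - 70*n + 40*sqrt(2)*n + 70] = -15*n^2 - 80*sqrt(2)*n + 10*n - 70 + 40*sqrt(2)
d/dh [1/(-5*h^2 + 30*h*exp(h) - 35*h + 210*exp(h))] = (-6*h*exp(h) + 2*h - 48*exp(h) + 7)/(5*(h^2 - 6*h*exp(h) + 7*h - 42*exp(h))^2)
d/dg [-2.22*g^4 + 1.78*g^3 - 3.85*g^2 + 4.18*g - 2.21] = -8.88*g^3 + 5.34*g^2 - 7.7*g + 4.18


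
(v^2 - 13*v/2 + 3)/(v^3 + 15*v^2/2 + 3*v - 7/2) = (v - 6)/(v^2 + 8*v + 7)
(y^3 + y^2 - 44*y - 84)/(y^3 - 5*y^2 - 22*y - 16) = (y^2 - y - 42)/(y^2 - 7*y - 8)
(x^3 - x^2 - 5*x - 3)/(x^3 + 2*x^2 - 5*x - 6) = (x^2 - 2*x - 3)/(x^2 + x - 6)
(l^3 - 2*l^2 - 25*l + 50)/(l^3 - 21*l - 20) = (l^2 + 3*l - 10)/(l^2 + 5*l + 4)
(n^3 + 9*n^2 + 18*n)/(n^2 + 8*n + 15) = n*(n + 6)/(n + 5)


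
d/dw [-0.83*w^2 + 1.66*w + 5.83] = 1.66 - 1.66*w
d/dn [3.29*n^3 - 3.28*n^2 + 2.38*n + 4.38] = 9.87*n^2 - 6.56*n + 2.38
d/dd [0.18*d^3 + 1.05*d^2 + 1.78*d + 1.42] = 0.54*d^2 + 2.1*d + 1.78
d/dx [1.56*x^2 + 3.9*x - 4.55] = 3.12*x + 3.9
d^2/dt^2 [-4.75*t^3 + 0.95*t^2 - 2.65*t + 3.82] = 1.9 - 28.5*t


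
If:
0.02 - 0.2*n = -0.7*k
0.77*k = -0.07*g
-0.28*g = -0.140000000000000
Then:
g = 0.50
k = -0.05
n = -0.06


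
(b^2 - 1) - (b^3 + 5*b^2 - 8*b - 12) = -b^3 - 4*b^2 + 8*b + 11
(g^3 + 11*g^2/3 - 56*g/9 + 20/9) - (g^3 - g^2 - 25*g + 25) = 14*g^2/3 + 169*g/9 - 205/9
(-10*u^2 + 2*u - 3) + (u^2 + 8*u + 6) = -9*u^2 + 10*u + 3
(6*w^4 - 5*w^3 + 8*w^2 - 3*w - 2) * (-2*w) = -12*w^5 + 10*w^4 - 16*w^3 + 6*w^2 + 4*w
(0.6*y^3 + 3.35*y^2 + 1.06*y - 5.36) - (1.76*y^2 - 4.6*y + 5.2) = 0.6*y^3 + 1.59*y^2 + 5.66*y - 10.56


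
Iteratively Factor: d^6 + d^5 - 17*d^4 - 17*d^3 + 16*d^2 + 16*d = (d + 1)*(d^5 - 17*d^3 + 16*d) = (d - 4)*(d + 1)*(d^4 + 4*d^3 - d^2 - 4*d) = (d - 4)*(d + 1)^2*(d^3 + 3*d^2 - 4*d) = d*(d - 4)*(d + 1)^2*(d^2 + 3*d - 4) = d*(d - 4)*(d - 1)*(d + 1)^2*(d + 4)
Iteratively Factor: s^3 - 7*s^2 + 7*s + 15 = (s - 5)*(s^2 - 2*s - 3) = (s - 5)*(s + 1)*(s - 3)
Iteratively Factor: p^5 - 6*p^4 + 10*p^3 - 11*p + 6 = (p - 3)*(p^4 - 3*p^3 + p^2 + 3*p - 2) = (p - 3)*(p + 1)*(p^3 - 4*p^2 + 5*p - 2) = (p - 3)*(p - 1)*(p + 1)*(p^2 - 3*p + 2) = (p - 3)*(p - 2)*(p - 1)*(p + 1)*(p - 1)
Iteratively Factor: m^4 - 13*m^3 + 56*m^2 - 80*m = (m - 4)*(m^3 - 9*m^2 + 20*m) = (m - 4)^2*(m^2 - 5*m) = (m - 5)*(m - 4)^2*(m)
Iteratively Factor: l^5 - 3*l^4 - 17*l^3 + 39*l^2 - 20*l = (l)*(l^4 - 3*l^3 - 17*l^2 + 39*l - 20) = l*(l + 4)*(l^3 - 7*l^2 + 11*l - 5) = l*(l - 1)*(l + 4)*(l^2 - 6*l + 5) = l*(l - 1)^2*(l + 4)*(l - 5)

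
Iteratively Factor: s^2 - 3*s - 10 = (s + 2)*(s - 5)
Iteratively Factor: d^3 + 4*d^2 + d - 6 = (d + 2)*(d^2 + 2*d - 3) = (d - 1)*(d + 2)*(d + 3)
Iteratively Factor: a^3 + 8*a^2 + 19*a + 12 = (a + 1)*(a^2 + 7*a + 12) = (a + 1)*(a + 3)*(a + 4)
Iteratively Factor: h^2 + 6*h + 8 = (h + 4)*(h + 2)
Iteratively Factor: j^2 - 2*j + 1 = (j - 1)*(j - 1)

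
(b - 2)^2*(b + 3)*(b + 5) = b^4 + 4*b^3 - 13*b^2 - 28*b + 60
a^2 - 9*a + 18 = (a - 6)*(a - 3)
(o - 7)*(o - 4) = o^2 - 11*o + 28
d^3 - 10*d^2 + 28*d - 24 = (d - 6)*(d - 2)^2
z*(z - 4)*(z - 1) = z^3 - 5*z^2 + 4*z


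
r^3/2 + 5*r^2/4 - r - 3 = (r/2 + 1)*(r - 3/2)*(r + 2)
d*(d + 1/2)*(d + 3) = d^3 + 7*d^2/2 + 3*d/2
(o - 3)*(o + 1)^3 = o^4 - 6*o^2 - 8*o - 3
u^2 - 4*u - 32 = (u - 8)*(u + 4)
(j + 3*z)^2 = j^2 + 6*j*z + 9*z^2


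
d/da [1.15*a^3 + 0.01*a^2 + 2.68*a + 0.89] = 3.45*a^2 + 0.02*a + 2.68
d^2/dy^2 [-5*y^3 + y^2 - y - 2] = 2 - 30*y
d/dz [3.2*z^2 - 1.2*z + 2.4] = 6.4*z - 1.2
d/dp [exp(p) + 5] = exp(p)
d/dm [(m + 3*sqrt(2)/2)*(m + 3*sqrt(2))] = 2*m + 9*sqrt(2)/2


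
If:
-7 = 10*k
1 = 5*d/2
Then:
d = 2/5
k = -7/10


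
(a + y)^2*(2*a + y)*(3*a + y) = 6*a^4 + 17*a^3*y + 17*a^2*y^2 + 7*a*y^3 + y^4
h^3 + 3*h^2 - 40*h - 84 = (h - 6)*(h + 2)*(h + 7)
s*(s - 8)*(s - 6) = s^3 - 14*s^2 + 48*s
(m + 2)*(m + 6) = m^2 + 8*m + 12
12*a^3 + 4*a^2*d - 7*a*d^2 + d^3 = (-6*a + d)*(-2*a + d)*(a + d)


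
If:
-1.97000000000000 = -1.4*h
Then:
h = 1.41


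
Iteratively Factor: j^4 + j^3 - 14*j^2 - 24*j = (j)*(j^3 + j^2 - 14*j - 24) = j*(j + 3)*(j^2 - 2*j - 8) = j*(j - 4)*(j + 3)*(j + 2)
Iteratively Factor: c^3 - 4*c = (c)*(c^2 - 4) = c*(c + 2)*(c - 2)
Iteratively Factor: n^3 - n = (n + 1)*(n^2 - n) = n*(n + 1)*(n - 1)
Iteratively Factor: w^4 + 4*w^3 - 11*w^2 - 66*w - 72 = (w + 2)*(w^3 + 2*w^2 - 15*w - 36) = (w + 2)*(w + 3)*(w^2 - w - 12) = (w + 2)*(w + 3)^2*(w - 4)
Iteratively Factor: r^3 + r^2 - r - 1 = (r - 1)*(r^2 + 2*r + 1) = (r - 1)*(r + 1)*(r + 1)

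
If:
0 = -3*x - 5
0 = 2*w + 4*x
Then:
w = 10/3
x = -5/3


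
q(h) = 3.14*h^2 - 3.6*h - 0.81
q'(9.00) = 52.92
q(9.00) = 221.13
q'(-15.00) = -97.80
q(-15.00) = 759.69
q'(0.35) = -1.40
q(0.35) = -1.69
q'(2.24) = 10.47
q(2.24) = 6.88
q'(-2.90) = -21.81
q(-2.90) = 36.04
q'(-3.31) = -24.39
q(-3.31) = 45.51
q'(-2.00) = -16.16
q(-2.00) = 18.95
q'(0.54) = -0.21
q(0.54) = -1.84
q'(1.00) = 2.68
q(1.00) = -1.27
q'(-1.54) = -13.27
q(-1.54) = 12.18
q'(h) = 6.28*h - 3.6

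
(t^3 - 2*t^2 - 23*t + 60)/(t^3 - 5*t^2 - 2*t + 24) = (t + 5)/(t + 2)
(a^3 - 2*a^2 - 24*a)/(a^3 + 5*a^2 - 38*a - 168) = a/(a + 7)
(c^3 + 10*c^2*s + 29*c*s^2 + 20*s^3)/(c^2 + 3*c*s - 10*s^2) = (-c^2 - 5*c*s - 4*s^2)/(-c + 2*s)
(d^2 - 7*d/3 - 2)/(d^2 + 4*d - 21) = (d + 2/3)/(d + 7)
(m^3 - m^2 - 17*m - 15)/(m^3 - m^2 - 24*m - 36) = (m^2 - 4*m - 5)/(m^2 - 4*m - 12)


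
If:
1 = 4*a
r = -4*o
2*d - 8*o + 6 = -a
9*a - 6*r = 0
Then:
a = 1/4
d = -7/2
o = -3/32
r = 3/8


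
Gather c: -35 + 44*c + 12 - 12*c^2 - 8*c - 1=-12*c^2 + 36*c - 24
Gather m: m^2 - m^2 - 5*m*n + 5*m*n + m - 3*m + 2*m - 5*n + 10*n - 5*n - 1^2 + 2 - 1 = 0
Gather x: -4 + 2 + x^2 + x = x^2 + x - 2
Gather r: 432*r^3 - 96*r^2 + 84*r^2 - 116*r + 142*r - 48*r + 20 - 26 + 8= 432*r^3 - 12*r^2 - 22*r + 2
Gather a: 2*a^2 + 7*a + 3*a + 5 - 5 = 2*a^2 + 10*a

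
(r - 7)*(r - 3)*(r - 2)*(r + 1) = r^4 - 11*r^3 + 29*r^2 - r - 42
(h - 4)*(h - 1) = h^2 - 5*h + 4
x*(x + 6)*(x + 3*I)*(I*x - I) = I*x^4 - 3*x^3 + 5*I*x^3 - 15*x^2 - 6*I*x^2 + 18*x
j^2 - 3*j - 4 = (j - 4)*(j + 1)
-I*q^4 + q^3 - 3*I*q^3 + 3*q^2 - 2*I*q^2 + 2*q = q*(q + 2)*(q + I)*(-I*q - I)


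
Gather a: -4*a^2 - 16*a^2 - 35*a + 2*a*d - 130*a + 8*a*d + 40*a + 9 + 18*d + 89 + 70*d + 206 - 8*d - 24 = -20*a^2 + a*(10*d - 125) + 80*d + 280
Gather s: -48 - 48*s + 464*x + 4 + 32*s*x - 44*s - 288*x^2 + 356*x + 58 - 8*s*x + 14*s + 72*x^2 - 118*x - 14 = s*(24*x - 78) - 216*x^2 + 702*x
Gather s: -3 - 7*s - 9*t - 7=-7*s - 9*t - 10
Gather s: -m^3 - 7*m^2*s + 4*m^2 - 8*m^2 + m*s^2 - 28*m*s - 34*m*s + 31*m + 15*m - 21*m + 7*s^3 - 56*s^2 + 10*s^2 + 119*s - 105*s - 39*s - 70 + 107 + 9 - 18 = -m^3 - 4*m^2 + 25*m + 7*s^3 + s^2*(m - 46) + s*(-7*m^2 - 62*m - 25) + 28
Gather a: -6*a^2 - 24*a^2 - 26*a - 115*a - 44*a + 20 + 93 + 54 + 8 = -30*a^2 - 185*a + 175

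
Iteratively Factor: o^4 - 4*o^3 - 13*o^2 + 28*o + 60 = (o - 3)*(o^3 - o^2 - 16*o - 20) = (o - 3)*(o + 2)*(o^2 - 3*o - 10) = (o - 5)*(o - 3)*(o + 2)*(o + 2)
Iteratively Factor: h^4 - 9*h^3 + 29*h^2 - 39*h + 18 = (h - 2)*(h^3 - 7*h^2 + 15*h - 9) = (h - 2)*(h - 1)*(h^2 - 6*h + 9) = (h - 3)*(h - 2)*(h - 1)*(h - 3)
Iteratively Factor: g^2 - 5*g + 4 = (g - 4)*(g - 1)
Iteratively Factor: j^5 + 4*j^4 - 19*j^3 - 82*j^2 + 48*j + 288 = (j + 3)*(j^4 + j^3 - 22*j^2 - 16*j + 96) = (j + 3)^2*(j^3 - 2*j^2 - 16*j + 32) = (j - 2)*(j + 3)^2*(j^2 - 16) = (j - 4)*(j - 2)*(j + 3)^2*(j + 4)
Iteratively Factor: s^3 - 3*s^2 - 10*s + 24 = (s - 4)*(s^2 + s - 6) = (s - 4)*(s - 2)*(s + 3)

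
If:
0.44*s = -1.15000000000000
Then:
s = -2.61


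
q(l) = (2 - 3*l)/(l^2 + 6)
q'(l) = -2*l*(2 - 3*l)/(l^2 + 6)^2 - 3/(l^2 + 6)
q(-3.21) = 0.71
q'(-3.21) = 0.10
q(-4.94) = 0.55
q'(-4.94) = 0.08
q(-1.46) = 0.78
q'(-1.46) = -0.09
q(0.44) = 0.11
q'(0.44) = -0.50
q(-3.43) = 0.69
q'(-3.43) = 0.10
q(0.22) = 0.22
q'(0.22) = -0.51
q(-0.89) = 0.69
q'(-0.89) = -0.26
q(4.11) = -0.45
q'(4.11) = 0.03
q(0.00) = 0.33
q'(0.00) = -0.50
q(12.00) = -0.23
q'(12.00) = 0.02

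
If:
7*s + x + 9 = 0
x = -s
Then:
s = -3/2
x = 3/2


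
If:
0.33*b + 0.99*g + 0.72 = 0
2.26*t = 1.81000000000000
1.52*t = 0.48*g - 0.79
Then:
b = -14.73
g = 4.18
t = 0.80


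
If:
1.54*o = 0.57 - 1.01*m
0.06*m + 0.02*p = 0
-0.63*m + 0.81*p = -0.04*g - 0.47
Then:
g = -25.5*p - 11.75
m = -0.333333333333333*p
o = 0.218614718614719*p + 0.37012987012987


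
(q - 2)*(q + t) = q^2 + q*t - 2*q - 2*t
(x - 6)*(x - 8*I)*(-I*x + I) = -I*x^3 - 8*x^2 + 7*I*x^2 + 56*x - 6*I*x - 48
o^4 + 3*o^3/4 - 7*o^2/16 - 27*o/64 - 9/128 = (o - 3/4)*(o + 1/4)*(o + 1/2)*(o + 3/4)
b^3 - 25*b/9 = b*(b - 5/3)*(b + 5/3)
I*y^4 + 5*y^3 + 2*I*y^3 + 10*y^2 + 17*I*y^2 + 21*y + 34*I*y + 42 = (y + 2)*(y - 7*I)*(y + 3*I)*(I*y + 1)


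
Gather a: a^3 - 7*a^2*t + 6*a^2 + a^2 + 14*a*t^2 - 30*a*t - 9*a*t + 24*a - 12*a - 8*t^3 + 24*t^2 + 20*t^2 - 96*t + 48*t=a^3 + a^2*(7 - 7*t) + a*(14*t^2 - 39*t + 12) - 8*t^3 + 44*t^2 - 48*t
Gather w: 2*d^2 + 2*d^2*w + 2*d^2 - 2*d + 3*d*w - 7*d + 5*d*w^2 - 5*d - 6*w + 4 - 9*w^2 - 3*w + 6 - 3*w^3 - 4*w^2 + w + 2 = 4*d^2 - 14*d - 3*w^3 + w^2*(5*d - 13) + w*(2*d^2 + 3*d - 8) + 12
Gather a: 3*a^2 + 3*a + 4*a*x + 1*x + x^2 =3*a^2 + a*(4*x + 3) + x^2 + x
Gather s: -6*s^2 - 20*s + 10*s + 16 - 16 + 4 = -6*s^2 - 10*s + 4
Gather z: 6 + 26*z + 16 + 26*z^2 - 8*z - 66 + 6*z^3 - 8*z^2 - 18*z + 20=6*z^3 + 18*z^2 - 24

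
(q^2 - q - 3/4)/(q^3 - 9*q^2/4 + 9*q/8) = 2*(2*q + 1)/(q*(4*q - 3))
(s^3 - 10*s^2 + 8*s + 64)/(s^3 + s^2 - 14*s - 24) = (s - 8)/(s + 3)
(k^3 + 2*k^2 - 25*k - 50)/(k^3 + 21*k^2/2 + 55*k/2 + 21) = 2*(k^2 - 25)/(2*k^2 + 17*k + 21)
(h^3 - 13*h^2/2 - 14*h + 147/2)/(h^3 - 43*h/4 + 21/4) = 2*(h - 7)/(2*h - 1)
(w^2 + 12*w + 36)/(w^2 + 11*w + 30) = (w + 6)/(w + 5)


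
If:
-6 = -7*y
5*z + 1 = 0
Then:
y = 6/7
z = -1/5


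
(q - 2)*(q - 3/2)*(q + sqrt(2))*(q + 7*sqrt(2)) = q^4 - 7*q^3/2 + 8*sqrt(2)*q^3 - 28*sqrt(2)*q^2 + 17*q^2 - 49*q + 24*sqrt(2)*q + 42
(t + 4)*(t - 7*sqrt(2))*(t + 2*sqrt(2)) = t^3 - 5*sqrt(2)*t^2 + 4*t^2 - 20*sqrt(2)*t - 28*t - 112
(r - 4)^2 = r^2 - 8*r + 16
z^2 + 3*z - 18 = (z - 3)*(z + 6)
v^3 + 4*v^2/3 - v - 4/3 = (v - 1)*(v + 1)*(v + 4/3)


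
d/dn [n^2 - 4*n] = 2*n - 4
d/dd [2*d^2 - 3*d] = 4*d - 3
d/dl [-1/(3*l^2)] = 2/(3*l^3)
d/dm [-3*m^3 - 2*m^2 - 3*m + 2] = -9*m^2 - 4*m - 3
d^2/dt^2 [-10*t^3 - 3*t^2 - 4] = -60*t - 6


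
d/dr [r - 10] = 1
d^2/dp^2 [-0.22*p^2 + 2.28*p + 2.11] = -0.440000000000000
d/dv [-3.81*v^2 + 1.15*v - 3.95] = 1.15 - 7.62*v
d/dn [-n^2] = -2*n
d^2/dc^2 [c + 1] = 0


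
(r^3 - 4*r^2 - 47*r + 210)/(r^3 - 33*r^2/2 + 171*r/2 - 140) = 2*(r^2 + r - 42)/(2*r^2 - 23*r + 56)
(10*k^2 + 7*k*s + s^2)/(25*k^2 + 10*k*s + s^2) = (2*k + s)/(5*k + s)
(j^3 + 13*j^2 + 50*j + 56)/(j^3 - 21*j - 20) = (j^2 + 9*j + 14)/(j^2 - 4*j - 5)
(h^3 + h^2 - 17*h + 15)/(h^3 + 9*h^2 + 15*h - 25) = (h - 3)/(h + 5)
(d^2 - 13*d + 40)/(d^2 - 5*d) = (d - 8)/d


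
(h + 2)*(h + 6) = h^2 + 8*h + 12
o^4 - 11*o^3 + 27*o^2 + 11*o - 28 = (o - 7)*(o - 4)*(o - 1)*(o + 1)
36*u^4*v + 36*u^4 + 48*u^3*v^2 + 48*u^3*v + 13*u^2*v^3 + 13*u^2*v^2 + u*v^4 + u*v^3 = (u + v)*(6*u + v)^2*(u*v + u)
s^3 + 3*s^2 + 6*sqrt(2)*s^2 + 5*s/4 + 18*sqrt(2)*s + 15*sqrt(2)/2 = (s + 1/2)*(s + 5/2)*(s + 6*sqrt(2))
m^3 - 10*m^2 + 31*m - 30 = (m - 5)*(m - 3)*(m - 2)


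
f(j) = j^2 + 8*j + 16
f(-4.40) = 0.16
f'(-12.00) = -16.00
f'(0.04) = 8.08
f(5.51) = 90.44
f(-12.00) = 64.00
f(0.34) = 18.84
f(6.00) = 100.00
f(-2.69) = 1.72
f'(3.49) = 14.98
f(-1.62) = 5.66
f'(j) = 2*j + 8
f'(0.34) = 8.68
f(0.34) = 18.84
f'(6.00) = 20.00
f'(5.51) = 19.02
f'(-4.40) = -0.80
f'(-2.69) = 2.62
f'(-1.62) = 4.76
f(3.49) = 56.10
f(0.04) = 16.32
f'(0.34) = 8.68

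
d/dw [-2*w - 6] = -2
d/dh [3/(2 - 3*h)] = 9/(3*h - 2)^2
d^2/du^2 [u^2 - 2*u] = 2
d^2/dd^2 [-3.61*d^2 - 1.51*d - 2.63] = -7.22000000000000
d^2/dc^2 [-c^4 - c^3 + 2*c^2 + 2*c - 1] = -12*c^2 - 6*c + 4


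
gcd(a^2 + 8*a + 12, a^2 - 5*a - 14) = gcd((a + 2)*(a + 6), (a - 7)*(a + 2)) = a + 2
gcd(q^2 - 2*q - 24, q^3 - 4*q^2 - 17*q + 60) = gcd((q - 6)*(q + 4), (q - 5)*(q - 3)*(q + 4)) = q + 4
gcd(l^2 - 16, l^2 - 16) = l^2 - 16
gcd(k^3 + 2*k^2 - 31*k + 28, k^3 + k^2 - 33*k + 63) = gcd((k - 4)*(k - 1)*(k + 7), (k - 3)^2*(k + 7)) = k + 7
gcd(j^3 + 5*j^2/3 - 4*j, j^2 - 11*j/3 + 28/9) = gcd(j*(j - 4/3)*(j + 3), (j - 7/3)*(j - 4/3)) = j - 4/3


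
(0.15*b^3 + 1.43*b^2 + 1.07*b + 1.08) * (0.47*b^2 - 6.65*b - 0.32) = 0.0705*b^5 - 0.3254*b^4 - 9.0546*b^3 - 7.0655*b^2 - 7.5244*b - 0.3456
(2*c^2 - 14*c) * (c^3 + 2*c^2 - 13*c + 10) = 2*c^5 - 10*c^4 - 54*c^3 + 202*c^2 - 140*c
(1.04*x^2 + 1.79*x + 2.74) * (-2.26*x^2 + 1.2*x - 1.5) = -2.3504*x^4 - 2.7974*x^3 - 5.6044*x^2 + 0.603*x - 4.11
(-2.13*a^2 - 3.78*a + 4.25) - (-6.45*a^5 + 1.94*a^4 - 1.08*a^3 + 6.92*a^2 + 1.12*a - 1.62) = 6.45*a^5 - 1.94*a^4 + 1.08*a^3 - 9.05*a^2 - 4.9*a + 5.87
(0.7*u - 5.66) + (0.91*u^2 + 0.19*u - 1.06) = 0.91*u^2 + 0.89*u - 6.72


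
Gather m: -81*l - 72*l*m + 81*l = -72*l*m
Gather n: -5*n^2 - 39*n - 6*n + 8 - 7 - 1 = -5*n^2 - 45*n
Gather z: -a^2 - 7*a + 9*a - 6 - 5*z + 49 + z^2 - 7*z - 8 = -a^2 + 2*a + z^2 - 12*z + 35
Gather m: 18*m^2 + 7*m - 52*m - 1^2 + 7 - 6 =18*m^2 - 45*m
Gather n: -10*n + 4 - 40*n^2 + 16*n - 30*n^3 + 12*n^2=-30*n^3 - 28*n^2 + 6*n + 4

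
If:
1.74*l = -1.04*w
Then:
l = -0.597701149425287*w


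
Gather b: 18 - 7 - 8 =3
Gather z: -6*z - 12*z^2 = -12*z^2 - 6*z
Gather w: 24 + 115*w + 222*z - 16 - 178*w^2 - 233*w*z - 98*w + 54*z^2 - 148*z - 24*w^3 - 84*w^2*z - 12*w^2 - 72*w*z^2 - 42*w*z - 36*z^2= -24*w^3 + w^2*(-84*z - 190) + w*(-72*z^2 - 275*z + 17) + 18*z^2 + 74*z + 8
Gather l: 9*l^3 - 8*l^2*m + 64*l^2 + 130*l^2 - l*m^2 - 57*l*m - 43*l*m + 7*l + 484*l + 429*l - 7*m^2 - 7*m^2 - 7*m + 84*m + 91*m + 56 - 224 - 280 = 9*l^3 + l^2*(194 - 8*m) + l*(-m^2 - 100*m + 920) - 14*m^2 + 168*m - 448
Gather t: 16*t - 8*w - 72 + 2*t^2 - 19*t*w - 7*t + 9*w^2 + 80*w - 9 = 2*t^2 + t*(9 - 19*w) + 9*w^2 + 72*w - 81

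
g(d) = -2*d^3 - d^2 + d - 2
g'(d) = -6*d^2 - 2*d + 1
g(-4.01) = 106.87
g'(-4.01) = -87.46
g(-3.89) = 96.71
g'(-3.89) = -82.01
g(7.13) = -770.64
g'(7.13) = -318.28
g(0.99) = -3.93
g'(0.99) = -6.86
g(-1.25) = -0.91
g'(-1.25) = -5.88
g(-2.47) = 19.57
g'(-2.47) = -30.67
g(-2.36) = 16.36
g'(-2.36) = -27.70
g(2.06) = -21.67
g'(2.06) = -28.58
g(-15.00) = 6508.00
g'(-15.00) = -1319.00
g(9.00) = -1532.00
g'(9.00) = -503.00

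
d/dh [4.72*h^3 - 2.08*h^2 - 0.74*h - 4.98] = 14.16*h^2 - 4.16*h - 0.74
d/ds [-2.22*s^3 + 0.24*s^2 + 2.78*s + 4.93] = -6.66*s^2 + 0.48*s + 2.78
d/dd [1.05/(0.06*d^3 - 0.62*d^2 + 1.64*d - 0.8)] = (-0.189*d^2 + 1.302*d - 1.722)/(0.06*d^3 - 0.62*d^2 + 1.64*d - 0.8)^2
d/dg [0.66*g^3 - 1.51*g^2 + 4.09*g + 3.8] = 1.98*g^2 - 3.02*g + 4.09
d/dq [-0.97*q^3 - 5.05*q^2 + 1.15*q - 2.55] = -2.91*q^2 - 10.1*q + 1.15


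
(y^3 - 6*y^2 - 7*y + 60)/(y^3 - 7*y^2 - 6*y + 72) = (y - 5)/(y - 6)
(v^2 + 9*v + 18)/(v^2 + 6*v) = (v + 3)/v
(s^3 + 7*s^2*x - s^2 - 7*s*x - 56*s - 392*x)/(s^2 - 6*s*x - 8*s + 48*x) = (-s^2 - 7*s*x - 7*s - 49*x)/(-s + 6*x)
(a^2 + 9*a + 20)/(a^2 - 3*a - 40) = (a + 4)/(a - 8)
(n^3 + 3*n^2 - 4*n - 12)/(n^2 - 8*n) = (n^3 + 3*n^2 - 4*n - 12)/(n*(n - 8))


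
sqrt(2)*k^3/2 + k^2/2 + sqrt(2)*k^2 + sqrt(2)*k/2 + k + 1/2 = (k + 1)*(k + sqrt(2)/2)*(sqrt(2)*k/2 + sqrt(2)/2)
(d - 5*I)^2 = d^2 - 10*I*d - 25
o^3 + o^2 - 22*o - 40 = (o - 5)*(o + 2)*(o + 4)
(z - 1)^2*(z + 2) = z^3 - 3*z + 2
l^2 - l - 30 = (l - 6)*(l + 5)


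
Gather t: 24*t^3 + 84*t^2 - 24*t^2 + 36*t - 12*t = 24*t^3 + 60*t^2 + 24*t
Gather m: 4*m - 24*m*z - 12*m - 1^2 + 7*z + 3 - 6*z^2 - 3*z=m*(-24*z - 8) - 6*z^2 + 4*z + 2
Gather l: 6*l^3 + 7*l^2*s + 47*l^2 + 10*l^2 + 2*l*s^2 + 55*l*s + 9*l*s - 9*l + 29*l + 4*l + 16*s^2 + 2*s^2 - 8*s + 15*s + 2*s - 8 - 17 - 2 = 6*l^3 + l^2*(7*s + 57) + l*(2*s^2 + 64*s + 24) + 18*s^2 + 9*s - 27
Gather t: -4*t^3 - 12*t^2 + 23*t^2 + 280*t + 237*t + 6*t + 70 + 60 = -4*t^3 + 11*t^2 + 523*t + 130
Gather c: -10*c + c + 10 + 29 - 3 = 36 - 9*c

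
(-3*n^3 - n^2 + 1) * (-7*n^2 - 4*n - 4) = 21*n^5 + 19*n^4 + 16*n^3 - 3*n^2 - 4*n - 4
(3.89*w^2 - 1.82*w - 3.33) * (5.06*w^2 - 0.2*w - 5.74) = 19.6834*w^4 - 9.9872*w^3 - 38.8144*w^2 + 11.1128*w + 19.1142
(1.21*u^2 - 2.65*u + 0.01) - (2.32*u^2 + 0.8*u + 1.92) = -1.11*u^2 - 3.45*u - 1.91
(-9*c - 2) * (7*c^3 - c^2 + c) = -63*c^4 - 5*c^3 - 7*c^2 - 2*c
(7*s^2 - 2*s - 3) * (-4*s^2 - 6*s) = -28*s^4 - 34*s^3 + 24*s^2 + 18*s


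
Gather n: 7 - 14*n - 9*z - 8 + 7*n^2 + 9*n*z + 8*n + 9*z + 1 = 7*n^2 + n*(9*z - 6)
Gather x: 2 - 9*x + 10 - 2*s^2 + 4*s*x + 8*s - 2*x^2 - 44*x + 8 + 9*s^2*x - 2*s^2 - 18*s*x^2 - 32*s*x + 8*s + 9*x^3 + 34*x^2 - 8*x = -4*s^2 + 16*s + 9*x^3 + x^2*(32 - 18*s) + x*(9*s^2 - 28*s - 61) + 20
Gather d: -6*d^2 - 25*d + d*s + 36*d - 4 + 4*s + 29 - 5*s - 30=-6*d^2 + d*(s + 11) - s - 5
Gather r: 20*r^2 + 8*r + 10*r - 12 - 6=20*r^2 + 18*r - 18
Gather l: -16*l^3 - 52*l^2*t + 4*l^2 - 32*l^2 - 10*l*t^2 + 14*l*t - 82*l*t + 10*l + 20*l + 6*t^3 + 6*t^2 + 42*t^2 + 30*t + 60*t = -16*l^3 + l^2*(-52*t - 28) + l*(-10*t^2 - 68*t + 30) + 6*t^3 + 48*t^2 + 90*t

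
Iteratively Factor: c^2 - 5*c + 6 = (c - 3)*(c - 2)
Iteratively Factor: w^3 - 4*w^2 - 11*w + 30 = (w - 5)*(w^2 + w - 6) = (w - 5)*(w - 2)*(w + 3)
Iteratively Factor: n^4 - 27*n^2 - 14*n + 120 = (n - 2)*(n^3 + 2*n^2 - 23*n - 60) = (n - 2)*(n + 4)*(n^2 - 2*n - 15) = (n - 5)*(n - 2)*(n + 4)*(n + 3)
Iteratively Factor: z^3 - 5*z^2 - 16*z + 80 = (z - 4)*(z^2 - z - 20) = (z - 4)*(z + 4)*(z - 5)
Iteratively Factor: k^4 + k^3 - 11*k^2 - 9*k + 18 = (k + 2)*(k^3 - k^2 - 9*k + 9) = (k - 1)*(k + 2)*(k^2 - 9) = (k - 3)*(k - 1)*(k + 2)*(k + 3)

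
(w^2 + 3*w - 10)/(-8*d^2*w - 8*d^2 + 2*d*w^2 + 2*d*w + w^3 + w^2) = (w^2 + 3*w - 10)/(-8*d^2*w - 8*d^2 + 2*d*w^2 + 2*d*w + w^3 + w^2)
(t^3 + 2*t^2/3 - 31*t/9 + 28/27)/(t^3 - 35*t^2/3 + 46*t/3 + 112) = (9*t^2 - 15*t + 4)/(9*(t^2 - 14*t + 48))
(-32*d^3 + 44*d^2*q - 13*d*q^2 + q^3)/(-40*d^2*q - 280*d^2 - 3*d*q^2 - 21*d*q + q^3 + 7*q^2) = (4*d^2 - 5*d*q + q^2)/(5*d*q + 35*d + q^2 + 7*q)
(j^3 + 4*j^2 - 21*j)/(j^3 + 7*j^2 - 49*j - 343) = j*(j - 3)/(j^2 - 49)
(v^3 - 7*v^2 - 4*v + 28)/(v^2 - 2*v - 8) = (v^2 - 9*v + 14)/(v - 4)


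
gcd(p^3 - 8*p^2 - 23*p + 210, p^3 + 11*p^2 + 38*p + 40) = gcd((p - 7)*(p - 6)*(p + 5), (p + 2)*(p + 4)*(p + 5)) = p + 5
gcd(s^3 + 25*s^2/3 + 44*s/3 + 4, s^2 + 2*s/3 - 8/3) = s + 2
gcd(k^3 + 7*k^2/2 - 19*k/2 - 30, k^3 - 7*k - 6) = k - 3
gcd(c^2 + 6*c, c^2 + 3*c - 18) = c + 6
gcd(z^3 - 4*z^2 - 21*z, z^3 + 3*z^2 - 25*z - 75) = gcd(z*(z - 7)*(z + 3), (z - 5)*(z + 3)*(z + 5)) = z + 3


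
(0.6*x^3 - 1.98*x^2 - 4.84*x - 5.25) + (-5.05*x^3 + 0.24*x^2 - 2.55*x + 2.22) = -4.45*x^3 - 1.74*x^2 - 7.39*x - 3.03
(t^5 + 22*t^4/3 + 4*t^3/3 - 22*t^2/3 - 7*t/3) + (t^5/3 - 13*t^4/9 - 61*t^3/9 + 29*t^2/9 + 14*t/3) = 4*t^5/3 + 53*t^4/9 - 49*t^3/9 - 37*t^2/9 + 7*t/3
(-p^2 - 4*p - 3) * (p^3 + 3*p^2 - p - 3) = -p^5 - 7*p^4 - 14*p^3 - 2*p^2 + 15*p + 9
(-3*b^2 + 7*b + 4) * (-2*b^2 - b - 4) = 6*b^4 - 11*b^3 - 3*b^2 - 32*b - 16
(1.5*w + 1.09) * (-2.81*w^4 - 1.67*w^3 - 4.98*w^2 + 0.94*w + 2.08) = -4.215*w^5 - 5.5679*w^4 - 9.2903*w^3 - 4.0182*w^2 + 4.1446*w + 2.2672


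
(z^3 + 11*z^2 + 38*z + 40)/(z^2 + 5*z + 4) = (z^2 + 7*z + 10)/(z + 1)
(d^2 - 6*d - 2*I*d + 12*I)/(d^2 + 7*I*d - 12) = (d^2 - 6*d - 2*I*d + 12*I)/(d^2 + 7*I*d - 12)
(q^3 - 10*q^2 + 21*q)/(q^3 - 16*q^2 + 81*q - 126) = q/(q - 6)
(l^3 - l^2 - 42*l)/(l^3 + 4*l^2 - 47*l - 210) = l/(l + 5)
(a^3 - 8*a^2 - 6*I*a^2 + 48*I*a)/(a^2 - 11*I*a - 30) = a*(a - 8)/(a - 5*I)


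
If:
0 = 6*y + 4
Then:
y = -2/3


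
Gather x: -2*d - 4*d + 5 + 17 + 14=36 - 6*d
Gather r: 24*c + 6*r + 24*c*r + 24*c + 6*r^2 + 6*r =48*c + 6*r^2 + r*(24*c + 12)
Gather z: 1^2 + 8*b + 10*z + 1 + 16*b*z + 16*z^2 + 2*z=8*b + 16*z^2 + z*(16*b + 12) + 2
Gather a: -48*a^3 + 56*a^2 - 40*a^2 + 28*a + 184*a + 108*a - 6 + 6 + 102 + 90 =-48*a^3 + 16*a^2 + 320*a + 192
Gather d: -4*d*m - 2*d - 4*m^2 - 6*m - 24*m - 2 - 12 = d*(-4*m - 2) - 4*m^2 - 30*m - 14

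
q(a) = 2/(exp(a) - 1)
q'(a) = -2*exp(a)/(exp(a) - 1)^2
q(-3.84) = -2.04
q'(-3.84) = -0.04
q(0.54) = 2.79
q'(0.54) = -6.69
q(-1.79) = -2.40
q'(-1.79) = -0.48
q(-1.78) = -2.41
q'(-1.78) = -0.49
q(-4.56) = -2.02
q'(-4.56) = -0.02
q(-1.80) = -2.40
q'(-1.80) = -0.47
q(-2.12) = -2.27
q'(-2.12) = -0.31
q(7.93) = 0.00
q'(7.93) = -0.00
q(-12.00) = -2.00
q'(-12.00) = 0.00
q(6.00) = 0.00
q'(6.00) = 0.00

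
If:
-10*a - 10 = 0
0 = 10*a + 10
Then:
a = -1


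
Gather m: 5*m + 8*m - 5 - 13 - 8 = 13*m - 26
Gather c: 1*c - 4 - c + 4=0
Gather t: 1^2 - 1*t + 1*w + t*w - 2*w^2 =t*(w - 1) - 2*w^2 + w + 1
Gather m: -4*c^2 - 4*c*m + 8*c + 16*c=-4*c^2 - 4*c*m + 24*c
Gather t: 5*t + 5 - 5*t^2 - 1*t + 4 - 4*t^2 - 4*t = 9 - 9*t^2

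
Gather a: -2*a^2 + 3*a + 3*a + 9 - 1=-2*a^2 + 6*a + 8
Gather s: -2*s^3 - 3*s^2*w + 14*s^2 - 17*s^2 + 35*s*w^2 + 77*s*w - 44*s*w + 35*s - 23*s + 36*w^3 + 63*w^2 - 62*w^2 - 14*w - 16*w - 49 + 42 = -2*s^3 + s^2*(-3*w - 3) + s*(35*w^2 + 33*w + 12) + 36*w^3 + w^2 - 30*w - 7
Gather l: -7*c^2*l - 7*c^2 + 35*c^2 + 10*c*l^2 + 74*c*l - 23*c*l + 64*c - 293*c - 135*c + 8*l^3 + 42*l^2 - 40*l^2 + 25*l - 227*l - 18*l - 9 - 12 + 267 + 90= 28*c^2 - 364*c + 8*l^3 + l^2*(10*c + 2) + l*(-7*c^2 + 51*c - 220) + 336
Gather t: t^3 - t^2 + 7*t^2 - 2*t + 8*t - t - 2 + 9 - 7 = t^3 + 6*t^2 + 5*t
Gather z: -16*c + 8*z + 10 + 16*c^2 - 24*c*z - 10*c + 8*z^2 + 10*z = 16*c^2 - 26*c + 8*z^2 + z*(18 - 24*c) + 10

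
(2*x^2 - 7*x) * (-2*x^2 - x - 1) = -4*x^4 + 12*x^3 + 5*x^2 + 7*x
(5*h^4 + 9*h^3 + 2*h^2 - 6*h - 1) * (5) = 25*h^4 + 45*h^3 + 10*h^2 - 30*h - 5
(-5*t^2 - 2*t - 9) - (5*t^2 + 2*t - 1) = -10*t^2 - 4*t - 8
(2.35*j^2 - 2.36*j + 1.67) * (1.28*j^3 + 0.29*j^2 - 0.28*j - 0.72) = 3.008*j^5 - 2.3393*j^4 + 0.7952*j^3 - 0.5469*j^2 + 1.2316*j - 1.2024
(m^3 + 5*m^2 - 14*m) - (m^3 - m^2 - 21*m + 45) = 6*m^2 + 7*m - 45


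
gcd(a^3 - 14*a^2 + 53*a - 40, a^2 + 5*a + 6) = 1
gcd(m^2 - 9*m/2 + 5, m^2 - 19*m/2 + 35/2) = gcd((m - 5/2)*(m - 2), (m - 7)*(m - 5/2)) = m - 5/2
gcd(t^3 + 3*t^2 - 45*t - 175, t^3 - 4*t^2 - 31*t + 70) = t^2 - 2*t - 35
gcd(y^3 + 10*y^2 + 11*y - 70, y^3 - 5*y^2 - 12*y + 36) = y - 2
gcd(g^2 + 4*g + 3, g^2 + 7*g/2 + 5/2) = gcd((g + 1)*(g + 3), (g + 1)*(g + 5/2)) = g + 1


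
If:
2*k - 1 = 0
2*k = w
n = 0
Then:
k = 1/2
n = 0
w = 1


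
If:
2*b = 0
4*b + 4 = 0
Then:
No Solution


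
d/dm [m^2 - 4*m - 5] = 2*m - 4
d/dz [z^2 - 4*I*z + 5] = 2*z - 4*I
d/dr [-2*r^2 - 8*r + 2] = -4*r - 8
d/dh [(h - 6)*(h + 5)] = 2*h - 1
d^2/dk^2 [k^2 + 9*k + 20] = 2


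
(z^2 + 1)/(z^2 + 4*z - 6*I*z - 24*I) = (z^2 + 1)/(z^2 + z*(4 - 6*I) - 24*I)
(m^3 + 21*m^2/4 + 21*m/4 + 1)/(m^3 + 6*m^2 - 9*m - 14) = (m^2 + 17*m/4 + 1)/(m^2 + 5*m - 14)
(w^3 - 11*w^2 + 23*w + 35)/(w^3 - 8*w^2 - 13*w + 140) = (w + 1)/(w + 4)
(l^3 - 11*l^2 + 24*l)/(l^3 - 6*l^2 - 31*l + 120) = l/(l + 5)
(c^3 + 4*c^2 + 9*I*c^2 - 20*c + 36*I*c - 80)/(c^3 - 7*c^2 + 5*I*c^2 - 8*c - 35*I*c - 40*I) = (c^2 + 4*c*(1 + I) + 16*I)/(c^2 - 7*c - 8)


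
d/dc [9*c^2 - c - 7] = 18*c - 1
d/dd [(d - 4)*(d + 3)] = 2*d - 1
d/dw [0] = 0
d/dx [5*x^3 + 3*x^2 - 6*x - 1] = 15*x^2 + 6*x - 6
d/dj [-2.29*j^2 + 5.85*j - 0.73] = 5.85 - 4.58*j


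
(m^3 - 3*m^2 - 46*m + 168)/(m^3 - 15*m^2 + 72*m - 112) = (m^2 + m - 42)/(m^2 - 11*m + 28)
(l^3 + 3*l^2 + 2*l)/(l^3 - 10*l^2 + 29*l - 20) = l*(l^2 + 3*l + 2)/(l^3 - 10*l^2 + 29*l - 20)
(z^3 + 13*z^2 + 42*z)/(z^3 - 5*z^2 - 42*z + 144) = z*(z + 7)/(z^2 - 11*z + 24)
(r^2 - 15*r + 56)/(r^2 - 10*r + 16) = (r - 7)/(r - 2)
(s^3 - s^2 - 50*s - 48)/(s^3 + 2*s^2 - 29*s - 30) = (s - 8)/(s - 5)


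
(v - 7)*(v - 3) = v^2 - 10*v + 21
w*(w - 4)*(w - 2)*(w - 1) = w^4 - 7*w^3 + 14*w^2 - 8*w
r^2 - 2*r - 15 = (r - 5)*(r + 3)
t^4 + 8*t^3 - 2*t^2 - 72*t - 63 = (t - 3)*(t + 1)*(t + 3)*(t + 7)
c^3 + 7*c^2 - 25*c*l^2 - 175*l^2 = (c + 7)*(c - 5*l)*(c + 5*l)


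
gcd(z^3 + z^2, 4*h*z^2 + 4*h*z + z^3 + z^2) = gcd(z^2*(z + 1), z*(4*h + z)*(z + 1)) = z^2 + z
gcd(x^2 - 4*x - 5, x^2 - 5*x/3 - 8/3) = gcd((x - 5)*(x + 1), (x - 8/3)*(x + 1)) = x + 1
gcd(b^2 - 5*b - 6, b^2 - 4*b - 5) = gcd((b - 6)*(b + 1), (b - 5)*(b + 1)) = b + 1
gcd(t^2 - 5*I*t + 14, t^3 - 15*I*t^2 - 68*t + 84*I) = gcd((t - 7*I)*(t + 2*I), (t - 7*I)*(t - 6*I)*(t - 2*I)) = t - 7*I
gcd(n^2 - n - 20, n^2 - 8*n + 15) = n - 5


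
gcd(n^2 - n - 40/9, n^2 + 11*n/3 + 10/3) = n + 5/3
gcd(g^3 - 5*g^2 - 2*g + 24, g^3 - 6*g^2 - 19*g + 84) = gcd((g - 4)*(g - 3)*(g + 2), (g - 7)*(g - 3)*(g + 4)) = g - 3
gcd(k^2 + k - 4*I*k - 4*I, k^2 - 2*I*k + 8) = k - 4*I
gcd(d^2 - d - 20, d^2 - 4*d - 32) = d + 4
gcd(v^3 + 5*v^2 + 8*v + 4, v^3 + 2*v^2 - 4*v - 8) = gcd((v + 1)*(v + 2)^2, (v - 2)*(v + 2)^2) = v^2 + 4*v + 4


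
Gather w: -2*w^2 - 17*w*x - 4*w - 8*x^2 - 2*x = -2*w^2 + w*(-17*x - 4) - 8*x^2 - 2*x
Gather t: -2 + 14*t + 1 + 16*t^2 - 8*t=16*t^2 + 6*t - 1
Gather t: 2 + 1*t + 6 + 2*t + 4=3*t + 12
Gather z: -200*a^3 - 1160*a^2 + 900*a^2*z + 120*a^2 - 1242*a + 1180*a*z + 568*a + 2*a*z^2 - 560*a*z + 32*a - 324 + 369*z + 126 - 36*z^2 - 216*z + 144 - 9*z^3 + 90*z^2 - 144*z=-200*a^3 - 1040*a^2 - 642*a - 9*z^3 + z^2*(2*a + 54) + z*(900*a^2 + 620*a + 9) - 54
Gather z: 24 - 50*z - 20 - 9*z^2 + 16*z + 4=-9*z^2 - 34*z + 8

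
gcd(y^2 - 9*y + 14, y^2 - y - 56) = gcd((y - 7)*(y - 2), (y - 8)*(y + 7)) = 1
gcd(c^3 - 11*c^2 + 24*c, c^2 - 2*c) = c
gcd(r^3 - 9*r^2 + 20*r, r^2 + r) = r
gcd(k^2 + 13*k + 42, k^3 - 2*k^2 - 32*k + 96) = k + 6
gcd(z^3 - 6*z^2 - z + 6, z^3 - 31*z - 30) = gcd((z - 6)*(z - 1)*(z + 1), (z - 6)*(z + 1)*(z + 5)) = z^2 - 5*z - 6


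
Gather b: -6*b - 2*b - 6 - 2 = -8*b - 8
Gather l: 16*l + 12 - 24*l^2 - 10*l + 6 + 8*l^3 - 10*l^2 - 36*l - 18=8*l^3 - 34*l^2 - 30*l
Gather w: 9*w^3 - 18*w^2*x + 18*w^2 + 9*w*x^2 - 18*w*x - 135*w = 9*w^3 + w^2*(18 - 18*x) + w*(9*x^2 - 18*x - 135)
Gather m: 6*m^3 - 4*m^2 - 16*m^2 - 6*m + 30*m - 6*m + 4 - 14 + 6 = 6*m^3 - 20*m^2 + 18*m - 4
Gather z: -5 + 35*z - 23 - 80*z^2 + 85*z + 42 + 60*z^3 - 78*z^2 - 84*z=60*z^3 - 158*z^2 + 36*z + 14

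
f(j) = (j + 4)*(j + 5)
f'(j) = 2*j + 9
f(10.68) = 230.18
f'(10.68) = 30.36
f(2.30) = 45.99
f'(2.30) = 13.60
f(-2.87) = 2.41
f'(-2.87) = 3.26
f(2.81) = 53.19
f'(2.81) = 14.62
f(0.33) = 23.08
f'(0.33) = 9.66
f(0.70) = 26.79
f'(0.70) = 10.40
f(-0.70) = 14.19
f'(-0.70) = 7.60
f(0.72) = 27.00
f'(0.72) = 10.44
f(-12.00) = 56.00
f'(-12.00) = -15.00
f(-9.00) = 20.00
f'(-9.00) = -9.00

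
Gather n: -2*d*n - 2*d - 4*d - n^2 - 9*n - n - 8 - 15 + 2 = -6*d - n^2 + n*(-2*d - 10) - 21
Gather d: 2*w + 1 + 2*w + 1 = 4*w + 2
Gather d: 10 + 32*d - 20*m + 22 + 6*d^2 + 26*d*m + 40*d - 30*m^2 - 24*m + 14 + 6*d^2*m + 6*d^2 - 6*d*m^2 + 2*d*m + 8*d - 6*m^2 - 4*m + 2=d^2*(6*m + 12) + d*(-6*m^2 + 28*m + 80) - 36*m^2 - 48*m + 48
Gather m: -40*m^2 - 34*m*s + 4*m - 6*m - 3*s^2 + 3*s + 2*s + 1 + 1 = -40*m^2 + m*(-34*s - 2) - 3*s^2 + 5*s + 2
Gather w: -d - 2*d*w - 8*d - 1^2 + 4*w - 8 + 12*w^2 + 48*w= -9*d + 12*w^2 + w*(52 - 2*d) - 9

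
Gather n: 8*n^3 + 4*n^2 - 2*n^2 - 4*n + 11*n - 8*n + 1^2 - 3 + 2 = 8*n^3 + 2*n^2 - n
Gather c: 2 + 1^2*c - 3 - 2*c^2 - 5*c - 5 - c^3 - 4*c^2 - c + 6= -c^3 - 6*c^2 - 5*c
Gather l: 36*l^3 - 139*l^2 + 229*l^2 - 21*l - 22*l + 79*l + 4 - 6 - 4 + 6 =36*l^3 + 90*l^2 + 36*l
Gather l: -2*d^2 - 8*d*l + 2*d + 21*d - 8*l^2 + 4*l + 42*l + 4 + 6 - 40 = -2*d^2 + 23*d - 8*l^2 + l*(46 - 8*d) - 30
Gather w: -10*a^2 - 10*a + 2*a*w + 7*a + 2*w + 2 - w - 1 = -10*a^2 - 3*a + w*(2*a + 1) + 1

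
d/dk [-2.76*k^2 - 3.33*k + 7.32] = -5.52*k - 3.33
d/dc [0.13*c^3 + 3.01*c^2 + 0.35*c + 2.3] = 0.39*c^2 + 6.02*c + 0.35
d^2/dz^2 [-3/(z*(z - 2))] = 6*(-3*z^2 + 6*z - 4)/(z^3*(z^3 - 6*z^2 + 12*z - 8))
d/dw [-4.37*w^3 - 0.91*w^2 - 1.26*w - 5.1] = -13.11*w^2 - 1.82*w - 1.26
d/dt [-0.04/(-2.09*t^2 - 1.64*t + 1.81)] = (-0.1672*t - 0.0656)/(2.09*t^2 + 1.64*t - 1.81)^2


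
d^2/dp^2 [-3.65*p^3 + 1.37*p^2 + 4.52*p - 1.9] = 2.74 - 21.9*p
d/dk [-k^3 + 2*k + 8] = 2 - 3*k^2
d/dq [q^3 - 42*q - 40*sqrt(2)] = 3*q^2 - 42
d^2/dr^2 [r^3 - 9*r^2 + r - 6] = 6*r - 18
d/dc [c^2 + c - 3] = 2*c + 1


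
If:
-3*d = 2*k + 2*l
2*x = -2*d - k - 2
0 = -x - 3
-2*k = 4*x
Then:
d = -1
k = 6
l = -9/2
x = -3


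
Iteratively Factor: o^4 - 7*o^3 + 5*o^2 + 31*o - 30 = (o - 1)*(o^3 - 6*o^2 - o + 30) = (o - 1)*(o + 2)*(o^2 - 8*o + 15) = (o - 3)*(o - 1)*(o + 2)*(o - 5)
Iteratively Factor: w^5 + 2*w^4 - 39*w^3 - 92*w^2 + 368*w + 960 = (w - 5)*(w^4 + 7*w^3 - 4*w^2 - 112*w - 192) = (w - 5)*(w + 4)*(w^3 + 3*w^2 - 16*w - 48) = (w - 5)*(w - 4)*(w + 4)*(w^2 + 7*w + 12) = (w - 5)*(w - 4)*(w + 4)^2*(w + 3)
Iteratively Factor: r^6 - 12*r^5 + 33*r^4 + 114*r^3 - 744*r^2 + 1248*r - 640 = (r + 4)*(r^5 - 16*r^4 + 97*r^3 - 274*r^2 + 352*r - 160) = (r - 4)*(r + 4)*(r^4 - 12*r^3 + 49*r^2 - 78*r + 40) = (r - 4)^2*(r + 4)*(r^3 - 8*r^2 + 17*r - 10) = (r - 5)*(r - 4)^2*(r + 4)*(r^2 - 3*r + 2) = (r - 5)*(r - 4)^2*(r - 2)*(r + 4)*(r - 1)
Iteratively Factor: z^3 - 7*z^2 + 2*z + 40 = (z - 5)*(z^2 - 2*z - 8) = (z - 5)*(z - 4)*(z + 2)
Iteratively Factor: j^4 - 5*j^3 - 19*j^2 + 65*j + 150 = (j - 5)*(j^3 - 19*j - 30) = (j - 5)*(j + 2)*(j^2 - 2*j - 15) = (j - 5)^2*(j + 2)*(j + 3)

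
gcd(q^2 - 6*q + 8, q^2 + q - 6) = q - 2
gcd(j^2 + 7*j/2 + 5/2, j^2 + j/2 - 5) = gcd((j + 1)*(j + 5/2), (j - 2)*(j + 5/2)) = j + 5/2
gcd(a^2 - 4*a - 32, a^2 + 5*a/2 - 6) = a + 4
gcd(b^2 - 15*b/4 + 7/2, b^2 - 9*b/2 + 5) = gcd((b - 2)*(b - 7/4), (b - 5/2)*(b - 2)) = b - 2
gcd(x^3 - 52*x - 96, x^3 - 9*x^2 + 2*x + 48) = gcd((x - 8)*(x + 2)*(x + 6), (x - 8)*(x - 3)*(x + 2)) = x^2 - 6*x - 16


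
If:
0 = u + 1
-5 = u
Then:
No Solution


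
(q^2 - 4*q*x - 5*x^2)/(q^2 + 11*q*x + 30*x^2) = (q^2 - 4*q*x - 5*x^2)/(q^2 + 11*q*x + 30*x^2)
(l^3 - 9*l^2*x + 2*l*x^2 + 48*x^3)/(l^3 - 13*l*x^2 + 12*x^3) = (-l^2 + 6*l*x + 16*x^2)/(-l^2 - 3*l*x + 4*x^2)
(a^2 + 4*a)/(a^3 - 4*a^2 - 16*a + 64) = a/(a^2 - 8*a + 16)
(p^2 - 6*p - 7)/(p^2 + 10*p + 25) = (p^2 - 6*p - 7)/(p^2 + 10*p + 25)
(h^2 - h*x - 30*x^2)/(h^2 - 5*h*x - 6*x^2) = (h + 5*x)/(h + x)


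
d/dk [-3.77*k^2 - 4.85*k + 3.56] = -7.54*k - 4.85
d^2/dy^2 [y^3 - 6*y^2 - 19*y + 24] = 6*y - 12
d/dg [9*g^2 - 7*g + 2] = 18*g - 7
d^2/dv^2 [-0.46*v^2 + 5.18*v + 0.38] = -0.920000000000000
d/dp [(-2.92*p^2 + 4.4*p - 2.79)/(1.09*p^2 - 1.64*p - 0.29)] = (-0.00720000000000098*p^2 + 7.7758*p - 5.8516)/(1.1881*p^4 - 3.5752*p^3 + 2.0574*p^2 + 0.9512*p + 0.0841)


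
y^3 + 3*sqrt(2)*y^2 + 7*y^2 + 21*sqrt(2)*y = y*(y + 7)*(y + 3*sqrt(2))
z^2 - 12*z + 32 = (z - 8)*(z - 4)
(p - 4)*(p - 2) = p^2 - 6*p + 8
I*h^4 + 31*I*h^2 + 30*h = h*(h - 5*I)*(h + 6*I)*(I*h + 1)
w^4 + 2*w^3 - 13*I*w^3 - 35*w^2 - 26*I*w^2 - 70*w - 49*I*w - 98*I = (w + 2)*(w - 7*I)^2*(w + I)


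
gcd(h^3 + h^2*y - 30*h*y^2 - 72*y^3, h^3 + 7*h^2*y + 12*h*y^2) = h^2 + 7*h*y + 12*y^2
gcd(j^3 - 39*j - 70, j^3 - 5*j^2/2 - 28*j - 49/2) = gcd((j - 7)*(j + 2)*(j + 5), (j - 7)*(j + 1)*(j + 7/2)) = j - 7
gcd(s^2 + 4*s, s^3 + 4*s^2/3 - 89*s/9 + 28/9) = s + 4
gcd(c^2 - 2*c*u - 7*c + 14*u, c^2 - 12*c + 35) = c - 7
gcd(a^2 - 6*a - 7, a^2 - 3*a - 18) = 1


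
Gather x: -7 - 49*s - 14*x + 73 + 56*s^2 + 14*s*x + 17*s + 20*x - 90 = 56*s^2 - 32*s + x*(14*s + 6) - 24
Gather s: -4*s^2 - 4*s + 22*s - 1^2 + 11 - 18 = -4*s^2 + 18*s - 8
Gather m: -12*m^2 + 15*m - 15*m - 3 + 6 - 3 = -12*m^2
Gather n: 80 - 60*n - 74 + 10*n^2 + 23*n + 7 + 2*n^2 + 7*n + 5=12*n^2 - 30*n + 18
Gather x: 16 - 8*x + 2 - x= 18 - 9*x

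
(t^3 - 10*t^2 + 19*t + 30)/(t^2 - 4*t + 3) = (t^3 - 10*t^2 + 19*t + 30)/(t^2 - 4*t + 3)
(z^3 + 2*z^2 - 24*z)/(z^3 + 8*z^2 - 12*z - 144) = z/(z + 6)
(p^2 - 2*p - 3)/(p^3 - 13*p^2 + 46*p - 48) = (p + 1)/(p^2 - 10*p + 16)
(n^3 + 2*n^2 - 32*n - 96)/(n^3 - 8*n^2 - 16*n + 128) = (n^2 - 2*n - 24)/(n^2 - 12*n + 32)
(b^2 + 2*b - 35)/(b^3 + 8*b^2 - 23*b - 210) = 1/(b + 6)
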